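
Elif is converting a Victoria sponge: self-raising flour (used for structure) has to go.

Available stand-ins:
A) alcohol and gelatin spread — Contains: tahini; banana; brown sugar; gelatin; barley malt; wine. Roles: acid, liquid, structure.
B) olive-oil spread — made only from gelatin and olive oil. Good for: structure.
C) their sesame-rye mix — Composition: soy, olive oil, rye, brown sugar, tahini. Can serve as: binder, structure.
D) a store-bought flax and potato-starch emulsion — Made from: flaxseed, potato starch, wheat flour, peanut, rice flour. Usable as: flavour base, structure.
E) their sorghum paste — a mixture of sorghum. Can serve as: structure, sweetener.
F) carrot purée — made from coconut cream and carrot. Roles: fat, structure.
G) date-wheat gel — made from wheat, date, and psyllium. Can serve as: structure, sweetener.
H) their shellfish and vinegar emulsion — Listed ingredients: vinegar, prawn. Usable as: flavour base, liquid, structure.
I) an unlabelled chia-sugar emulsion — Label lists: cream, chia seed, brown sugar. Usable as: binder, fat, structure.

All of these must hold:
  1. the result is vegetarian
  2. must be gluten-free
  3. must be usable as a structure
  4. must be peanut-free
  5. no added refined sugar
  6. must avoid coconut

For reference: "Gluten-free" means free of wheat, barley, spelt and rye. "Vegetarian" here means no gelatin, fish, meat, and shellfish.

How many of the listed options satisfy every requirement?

A: has barley malt, so not gluten-free; has gelatin, so not vegetarian (and 1 more) — out
B: has gelatin, so not vegetarian — reject
C: has rye, so not gluten-free; has brown sugar, so not no-added-sugar — no
D: has wheat flour, so not gluten-free; has peanut, so not peanut-free — no
E: nothing on the exclusion list — valid
F: has coconut cream, so not coconut-free — reject
G: has wheat, so not gluten-free — no
H: has prawn, so not vegetarian — reject
I: has brown sugar, so not no-added-sugar — out

1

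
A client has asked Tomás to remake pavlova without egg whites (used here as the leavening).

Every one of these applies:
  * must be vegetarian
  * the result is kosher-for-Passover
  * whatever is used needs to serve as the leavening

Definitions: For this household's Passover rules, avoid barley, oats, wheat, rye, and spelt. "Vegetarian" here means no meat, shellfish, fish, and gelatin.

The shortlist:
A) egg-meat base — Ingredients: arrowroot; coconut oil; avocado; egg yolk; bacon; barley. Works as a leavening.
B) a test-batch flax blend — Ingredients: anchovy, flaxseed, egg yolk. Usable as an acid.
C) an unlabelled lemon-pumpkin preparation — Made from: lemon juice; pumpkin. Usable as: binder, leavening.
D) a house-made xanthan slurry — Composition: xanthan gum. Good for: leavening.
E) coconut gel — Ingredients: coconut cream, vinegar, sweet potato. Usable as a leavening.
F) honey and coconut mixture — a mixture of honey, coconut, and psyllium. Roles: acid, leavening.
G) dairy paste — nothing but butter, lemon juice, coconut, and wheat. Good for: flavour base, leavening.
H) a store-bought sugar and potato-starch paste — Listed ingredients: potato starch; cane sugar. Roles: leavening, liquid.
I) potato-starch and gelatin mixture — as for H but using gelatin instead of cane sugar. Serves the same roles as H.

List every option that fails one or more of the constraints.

A: has barley, so not kosher-for-Passover; has bacon, so not vegetarian — no
B: not usable as a leavening; has anchovy, so not vegetarian — out
C: nothing on the exclusion list — valid
D: only xanthan gum; none excluded — valid
E: works as a leavening, kosher-for-Passover, vegetarian — OK
F: all constraints satisfied — valid
G: has wheat, so not kosher-for-Passover — out
H: only cane sugar and potato starch; none excluded — valid
I: has gelatin, so not vegetarian — no

A, B, G, I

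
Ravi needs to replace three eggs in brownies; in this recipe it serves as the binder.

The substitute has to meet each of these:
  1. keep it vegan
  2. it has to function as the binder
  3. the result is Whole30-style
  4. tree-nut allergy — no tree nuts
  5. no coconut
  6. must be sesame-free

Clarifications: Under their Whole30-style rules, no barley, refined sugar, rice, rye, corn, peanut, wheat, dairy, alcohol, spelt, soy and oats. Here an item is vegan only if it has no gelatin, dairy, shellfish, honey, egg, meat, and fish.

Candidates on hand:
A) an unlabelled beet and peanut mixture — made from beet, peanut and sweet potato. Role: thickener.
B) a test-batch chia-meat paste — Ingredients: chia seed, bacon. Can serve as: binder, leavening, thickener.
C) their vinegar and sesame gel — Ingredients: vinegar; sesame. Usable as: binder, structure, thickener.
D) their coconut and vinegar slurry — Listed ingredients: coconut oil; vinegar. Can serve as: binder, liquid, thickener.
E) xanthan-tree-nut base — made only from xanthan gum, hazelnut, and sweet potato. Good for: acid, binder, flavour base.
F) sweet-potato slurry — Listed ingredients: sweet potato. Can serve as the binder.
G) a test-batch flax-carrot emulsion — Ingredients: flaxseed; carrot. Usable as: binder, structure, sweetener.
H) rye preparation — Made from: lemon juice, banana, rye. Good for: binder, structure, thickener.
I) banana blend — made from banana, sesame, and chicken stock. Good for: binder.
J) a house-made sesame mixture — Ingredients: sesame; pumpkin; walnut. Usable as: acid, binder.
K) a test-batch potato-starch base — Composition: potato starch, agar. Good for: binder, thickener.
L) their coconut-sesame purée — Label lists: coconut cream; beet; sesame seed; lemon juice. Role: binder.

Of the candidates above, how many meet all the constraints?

3

A: not usable as a binder; has peanut, so not Whole30-style — reject
B: has bacon, so not vegan — out
C: has sesame, so not sesame-free — out
D: has coconut oil, so not coconut-free — reject
E: has hazelnut, so not tree-nut-free — out
F: nothing on the exclusion list — keep
G: only carrot and flaxseed; none excluded — valid
H: has rye, so not Whole30-style — reject
I: has chicken stock, so not vegan; has sesame, so not sesame-free — reject
J: has sesame, so not sesame-free; has walnut, so not tree-nut-free — out
K: only potato starch and agar; none excluded — OK
L: has sesame seed, so not sesame-free; has coconut cream, so not coconut-free — no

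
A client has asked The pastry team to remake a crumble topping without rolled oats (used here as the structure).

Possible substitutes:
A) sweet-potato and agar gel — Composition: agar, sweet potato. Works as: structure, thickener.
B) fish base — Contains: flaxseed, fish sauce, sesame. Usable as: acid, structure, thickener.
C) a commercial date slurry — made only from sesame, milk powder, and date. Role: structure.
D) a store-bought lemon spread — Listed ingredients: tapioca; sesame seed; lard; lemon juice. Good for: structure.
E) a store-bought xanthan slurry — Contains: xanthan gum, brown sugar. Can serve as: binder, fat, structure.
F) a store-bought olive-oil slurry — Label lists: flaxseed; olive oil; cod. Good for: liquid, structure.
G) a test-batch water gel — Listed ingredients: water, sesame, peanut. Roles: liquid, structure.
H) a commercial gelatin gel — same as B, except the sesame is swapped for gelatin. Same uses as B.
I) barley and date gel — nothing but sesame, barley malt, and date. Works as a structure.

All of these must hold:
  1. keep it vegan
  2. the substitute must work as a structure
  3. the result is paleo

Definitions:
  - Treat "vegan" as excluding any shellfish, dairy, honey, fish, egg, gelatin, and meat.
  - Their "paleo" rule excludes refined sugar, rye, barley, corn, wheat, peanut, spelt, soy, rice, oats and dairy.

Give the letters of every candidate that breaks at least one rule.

A: only sweet potato and agar; none excluded — valid
B: has fish sauce, so not vegan — out
C: has milk powder, so not vegan; has milk powder, so not paleo — out
D: has lard, so not vegan — out
E: has brown sugar, so not paleo — reject
F: has cod, so not vegan — no
G: has peanut, so not paleo — reject
H: has fish sauce, so not vegan — out
I: has barley malt, so not paleo — out

B, C, D, E, F, G, H, I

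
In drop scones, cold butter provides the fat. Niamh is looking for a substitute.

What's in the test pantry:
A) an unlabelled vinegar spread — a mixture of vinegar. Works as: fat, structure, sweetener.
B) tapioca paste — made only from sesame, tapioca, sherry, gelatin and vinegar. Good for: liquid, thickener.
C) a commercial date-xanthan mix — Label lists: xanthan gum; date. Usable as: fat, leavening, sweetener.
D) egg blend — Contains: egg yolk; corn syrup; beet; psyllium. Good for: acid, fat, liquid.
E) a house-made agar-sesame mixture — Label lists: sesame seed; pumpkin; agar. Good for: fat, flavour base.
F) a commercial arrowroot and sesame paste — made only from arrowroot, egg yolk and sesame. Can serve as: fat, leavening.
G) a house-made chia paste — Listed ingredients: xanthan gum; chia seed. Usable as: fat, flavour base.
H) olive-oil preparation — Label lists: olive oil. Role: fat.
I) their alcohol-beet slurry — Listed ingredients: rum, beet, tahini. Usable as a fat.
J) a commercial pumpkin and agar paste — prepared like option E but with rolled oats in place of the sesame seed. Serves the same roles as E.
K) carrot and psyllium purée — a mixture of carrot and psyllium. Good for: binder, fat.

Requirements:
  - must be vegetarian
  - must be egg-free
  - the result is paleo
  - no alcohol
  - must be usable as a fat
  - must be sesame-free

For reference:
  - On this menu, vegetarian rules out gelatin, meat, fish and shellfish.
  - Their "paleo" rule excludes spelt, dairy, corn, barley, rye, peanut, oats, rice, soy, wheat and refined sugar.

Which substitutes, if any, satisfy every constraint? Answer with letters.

A: all constraints satisfied — OK
B: not usable as a fat; has gelatin, so not vegetarian (and 2 more) — out
C: only date and xanthan gum; none excluded — valid
D: has corn syrup, so not paleo; has egg yolk, so not egg-free — out
E: has sesame seed, so not sesame-free — reject
F: has sesame, so not sesame-free; has egg yolk, so not egg-free — out
G: only chia seed and xanthan gum; none excluded — OK
H: only olive oil; none excluded — valid
I: has tahini, so not sesame-free; has rum, so not alcohol-free — no
J: has rolled oats, so not paleo — out
K: only psyllium and carrot; none excluded — keep

A, C, G, H, K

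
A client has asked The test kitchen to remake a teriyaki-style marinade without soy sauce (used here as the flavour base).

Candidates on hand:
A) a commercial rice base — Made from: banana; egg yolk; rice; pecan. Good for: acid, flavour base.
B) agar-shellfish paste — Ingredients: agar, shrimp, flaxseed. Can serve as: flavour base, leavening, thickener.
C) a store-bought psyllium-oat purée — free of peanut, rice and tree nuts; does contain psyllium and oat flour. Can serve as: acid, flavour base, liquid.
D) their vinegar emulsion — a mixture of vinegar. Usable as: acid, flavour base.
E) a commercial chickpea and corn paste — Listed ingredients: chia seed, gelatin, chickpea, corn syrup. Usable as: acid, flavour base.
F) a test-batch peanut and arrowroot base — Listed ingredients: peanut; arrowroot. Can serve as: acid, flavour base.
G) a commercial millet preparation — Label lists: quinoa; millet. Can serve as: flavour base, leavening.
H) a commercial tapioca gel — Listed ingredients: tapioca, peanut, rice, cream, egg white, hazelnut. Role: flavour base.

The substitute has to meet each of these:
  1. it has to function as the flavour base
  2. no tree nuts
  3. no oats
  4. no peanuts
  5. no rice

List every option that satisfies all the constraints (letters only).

B, D, E, G

A: has pecan, so not tree-nut-free; has rice, so not rice-free — out
B: no tree nuts, no oats — keep
C: has oat flour, so not oat-free — reject
D: no tree nuts, no rice — OK
E: all constraints satisfied — keep
F: has peanut, so not peanut-free — reject
G: no rice, no peanut — keep
H: has hazelnut, so not tree-nut-free; has peanut, so not peanut-free (and 1 more) — out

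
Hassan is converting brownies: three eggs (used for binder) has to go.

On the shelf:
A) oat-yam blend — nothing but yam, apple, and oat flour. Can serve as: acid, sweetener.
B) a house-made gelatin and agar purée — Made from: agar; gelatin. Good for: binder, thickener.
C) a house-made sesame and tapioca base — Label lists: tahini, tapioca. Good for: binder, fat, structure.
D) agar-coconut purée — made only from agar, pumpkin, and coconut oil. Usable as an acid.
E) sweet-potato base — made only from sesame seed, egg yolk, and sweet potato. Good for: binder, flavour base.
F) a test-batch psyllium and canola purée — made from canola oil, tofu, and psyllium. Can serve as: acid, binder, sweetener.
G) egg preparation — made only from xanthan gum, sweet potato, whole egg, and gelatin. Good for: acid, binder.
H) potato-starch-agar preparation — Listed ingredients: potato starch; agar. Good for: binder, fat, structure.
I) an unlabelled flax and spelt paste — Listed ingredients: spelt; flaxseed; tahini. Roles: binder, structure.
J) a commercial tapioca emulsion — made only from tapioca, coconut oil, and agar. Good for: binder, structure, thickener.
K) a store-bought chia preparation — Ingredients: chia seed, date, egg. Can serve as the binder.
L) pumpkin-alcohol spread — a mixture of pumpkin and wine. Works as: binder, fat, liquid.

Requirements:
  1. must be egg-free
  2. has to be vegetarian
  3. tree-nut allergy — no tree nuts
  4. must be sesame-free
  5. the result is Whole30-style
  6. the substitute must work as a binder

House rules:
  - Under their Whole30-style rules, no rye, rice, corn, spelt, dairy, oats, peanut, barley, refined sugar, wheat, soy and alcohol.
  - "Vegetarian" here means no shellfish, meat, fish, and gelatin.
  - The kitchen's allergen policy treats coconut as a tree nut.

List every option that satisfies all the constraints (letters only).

H

A: not usable as a binder; has oat flour, so not Whole30-style — no
B: has gelatin, so not vegetarian — no
C: has tahini, so not sesame-free — out
D: not usable as a binder; has coconut oil, so not tree-nut-free — out
E: has sesame seed, so not sesame-free; has egg yolk, so not egg-free — out
F: has tofu, so not Whole30-style — no
G: has gelatin, so not vegetarian; has whole egg, so not egg-free — no
H: only agar and potato starch; none excluded — valid
I: has spelt, so not Whole30-style; has tahini, so not sesame-free — reject
J: has coconut oil, so not tree-nut-free — no
K: has egg, so not egg-free — no
L: has wine, so not Whole30-style — reject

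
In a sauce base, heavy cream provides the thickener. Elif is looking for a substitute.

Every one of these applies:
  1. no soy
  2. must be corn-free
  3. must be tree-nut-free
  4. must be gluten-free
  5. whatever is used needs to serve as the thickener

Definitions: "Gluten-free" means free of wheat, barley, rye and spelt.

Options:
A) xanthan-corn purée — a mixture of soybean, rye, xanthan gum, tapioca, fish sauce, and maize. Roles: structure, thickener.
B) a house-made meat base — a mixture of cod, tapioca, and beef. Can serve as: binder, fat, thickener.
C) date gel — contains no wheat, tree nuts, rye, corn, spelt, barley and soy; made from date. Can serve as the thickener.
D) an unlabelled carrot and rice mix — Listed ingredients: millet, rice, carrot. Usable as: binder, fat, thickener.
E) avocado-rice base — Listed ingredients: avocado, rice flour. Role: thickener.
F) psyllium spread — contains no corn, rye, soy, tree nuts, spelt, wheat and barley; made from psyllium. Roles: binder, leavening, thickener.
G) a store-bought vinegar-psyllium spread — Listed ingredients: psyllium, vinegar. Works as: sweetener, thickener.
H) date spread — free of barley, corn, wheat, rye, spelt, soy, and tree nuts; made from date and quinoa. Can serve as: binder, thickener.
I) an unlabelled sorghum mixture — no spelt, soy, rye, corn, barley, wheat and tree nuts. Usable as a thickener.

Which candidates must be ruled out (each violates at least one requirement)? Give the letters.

A: has rye, so not gluten-free; has soybean, so not soy-free (and 1 more) — out
B: all constraints satisfied — keep
C: no tree nuts, no soy — valid
D: all constraints satisfied — valid
E: only rice flour and avocado; none excluded — OK
F: no tree nuts, no corn — keep
G: all constraints satisfied — valid
H: all constraints satisfied — OK
I: no tree nuts, no soy — keep

A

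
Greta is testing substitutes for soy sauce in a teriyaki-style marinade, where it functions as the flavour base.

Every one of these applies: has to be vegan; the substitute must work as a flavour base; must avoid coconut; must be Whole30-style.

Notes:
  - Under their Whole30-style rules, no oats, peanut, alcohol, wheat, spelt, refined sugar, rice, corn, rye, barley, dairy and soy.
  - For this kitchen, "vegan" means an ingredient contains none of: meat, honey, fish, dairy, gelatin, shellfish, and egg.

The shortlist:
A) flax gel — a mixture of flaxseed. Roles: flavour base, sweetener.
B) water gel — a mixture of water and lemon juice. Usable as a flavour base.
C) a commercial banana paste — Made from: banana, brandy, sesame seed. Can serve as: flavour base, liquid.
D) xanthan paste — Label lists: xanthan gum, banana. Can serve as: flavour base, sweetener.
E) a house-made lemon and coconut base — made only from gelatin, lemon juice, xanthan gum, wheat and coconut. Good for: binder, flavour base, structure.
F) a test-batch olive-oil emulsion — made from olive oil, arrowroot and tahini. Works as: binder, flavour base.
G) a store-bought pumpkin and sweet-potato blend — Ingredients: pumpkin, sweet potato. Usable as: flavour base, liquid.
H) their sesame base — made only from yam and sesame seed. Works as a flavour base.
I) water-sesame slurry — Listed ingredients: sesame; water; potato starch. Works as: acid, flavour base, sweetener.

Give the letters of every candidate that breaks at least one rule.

A: only flaxseed; none excluded — valid
B: only lemon juice and water; none excluded — keep
C: has brandy, so not Whole30-style — reject
D: only xanthan gum and banana; none excluded — keep
E: has wheat, so not Whole30-style; has gelatin, so not vegan (and 1 more) — reject
F: Whole30-style, no coconut — keep
G: nothing on the exclusion list — keep
H: works as a flavour base, no coconut, vegan — OK
I: Whole30-style, no coconut — keep

C, E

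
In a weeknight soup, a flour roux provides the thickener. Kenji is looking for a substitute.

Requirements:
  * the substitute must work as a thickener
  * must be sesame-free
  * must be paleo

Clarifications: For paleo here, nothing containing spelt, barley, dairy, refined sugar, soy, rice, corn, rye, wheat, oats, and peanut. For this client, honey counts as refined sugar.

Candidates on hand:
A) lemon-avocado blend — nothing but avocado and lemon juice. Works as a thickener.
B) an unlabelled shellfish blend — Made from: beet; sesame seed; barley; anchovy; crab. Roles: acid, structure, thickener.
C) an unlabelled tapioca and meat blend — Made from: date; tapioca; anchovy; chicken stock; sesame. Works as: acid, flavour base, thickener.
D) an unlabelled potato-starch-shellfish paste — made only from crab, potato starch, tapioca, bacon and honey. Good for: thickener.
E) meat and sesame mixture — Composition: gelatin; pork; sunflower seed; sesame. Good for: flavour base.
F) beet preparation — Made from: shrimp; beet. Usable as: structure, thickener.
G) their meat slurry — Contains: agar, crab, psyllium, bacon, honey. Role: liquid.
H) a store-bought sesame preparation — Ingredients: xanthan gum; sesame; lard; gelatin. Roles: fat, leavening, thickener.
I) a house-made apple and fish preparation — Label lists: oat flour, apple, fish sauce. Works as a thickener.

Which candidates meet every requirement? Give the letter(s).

A: only lemon juice and avocado; none excluded — valid
B: has barley, so not paleo; has sesame seed, so not sesame-free — no
C: has sesame, so not sesame-free — no
D: has honey, so not paleo — out
E: not usable as a thickener; has sesame, so not sesame-free — no
F: paleo, no sesame — keep
G: not usable as a thickener; has honey, so not paleo — reject
H: has sesame, so not sesame-free — reject
I: has oat flour, so not paleo — out

A, F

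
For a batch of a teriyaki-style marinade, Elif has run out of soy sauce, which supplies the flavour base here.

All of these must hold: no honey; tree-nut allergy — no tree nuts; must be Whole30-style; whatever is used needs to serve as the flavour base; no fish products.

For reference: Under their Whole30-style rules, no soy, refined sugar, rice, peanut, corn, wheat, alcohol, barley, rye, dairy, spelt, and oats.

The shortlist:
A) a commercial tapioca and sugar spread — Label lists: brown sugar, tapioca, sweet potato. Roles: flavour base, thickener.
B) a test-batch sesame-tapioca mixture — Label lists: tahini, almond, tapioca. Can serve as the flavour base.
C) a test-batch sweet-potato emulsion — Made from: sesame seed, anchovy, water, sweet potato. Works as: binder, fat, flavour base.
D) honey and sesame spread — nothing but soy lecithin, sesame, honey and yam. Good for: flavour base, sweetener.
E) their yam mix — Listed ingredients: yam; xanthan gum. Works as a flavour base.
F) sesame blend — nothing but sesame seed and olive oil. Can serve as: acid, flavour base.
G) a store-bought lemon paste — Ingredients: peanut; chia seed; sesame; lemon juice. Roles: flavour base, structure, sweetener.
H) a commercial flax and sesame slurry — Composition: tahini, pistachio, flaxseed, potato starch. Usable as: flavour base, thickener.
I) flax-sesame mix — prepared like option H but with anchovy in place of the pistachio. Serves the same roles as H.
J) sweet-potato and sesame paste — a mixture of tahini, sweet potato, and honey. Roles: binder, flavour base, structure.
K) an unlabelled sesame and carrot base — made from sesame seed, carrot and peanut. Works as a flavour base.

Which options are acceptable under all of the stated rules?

A: has brown sugar, so not Whole30-style — reject
B: has almond, so not tree-nut-free — reject
C: has anchovy, so not fish-free — no
D: has soy lecithin, so not Whole30-style; has honey, so not honey-free — no
E: works as a flavour base, no honey, no fish — valid
F: every rule checks out — keep
G: has peanut, so not Whole30-style — reject
H: has pistachio, so not tree-nut-free — no
I: has anchovy, so not fish-free — reject
J: has honey, so not honey-free — no
K: has peanut, so not Whole30-style — reject

E, F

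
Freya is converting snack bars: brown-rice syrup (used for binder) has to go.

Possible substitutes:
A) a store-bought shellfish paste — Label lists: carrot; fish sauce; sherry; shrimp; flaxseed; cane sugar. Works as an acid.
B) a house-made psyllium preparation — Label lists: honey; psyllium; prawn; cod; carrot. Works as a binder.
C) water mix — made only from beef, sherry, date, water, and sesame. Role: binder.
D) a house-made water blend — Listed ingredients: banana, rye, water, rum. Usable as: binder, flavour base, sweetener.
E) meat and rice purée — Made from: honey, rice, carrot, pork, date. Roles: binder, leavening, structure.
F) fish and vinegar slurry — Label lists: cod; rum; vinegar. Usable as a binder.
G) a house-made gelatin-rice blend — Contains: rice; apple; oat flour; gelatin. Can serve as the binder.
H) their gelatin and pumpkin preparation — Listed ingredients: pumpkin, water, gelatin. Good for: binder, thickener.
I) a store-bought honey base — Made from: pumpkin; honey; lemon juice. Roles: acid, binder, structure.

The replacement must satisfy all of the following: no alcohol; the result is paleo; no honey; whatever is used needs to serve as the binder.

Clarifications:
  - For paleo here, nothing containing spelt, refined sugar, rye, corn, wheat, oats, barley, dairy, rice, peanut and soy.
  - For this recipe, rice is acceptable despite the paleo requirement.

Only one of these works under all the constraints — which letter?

A: not usable as a binder; has cane sugar, so not paleo (and 1 more) — no
B: has honey, so not honey-free — no
C: has sherry, so not alcohol-free — out
D: has rye, so not paleo; has rum, so not alcohol-free — out
E: has honey, so not honey-free — reject
F: has rum, so not alcohol-free — reject
G: has oat flour, so not paleo — out
H: only gelatin, water, and pumpkin; none excluded — keep
I: has honey, so not honey-free — reject

H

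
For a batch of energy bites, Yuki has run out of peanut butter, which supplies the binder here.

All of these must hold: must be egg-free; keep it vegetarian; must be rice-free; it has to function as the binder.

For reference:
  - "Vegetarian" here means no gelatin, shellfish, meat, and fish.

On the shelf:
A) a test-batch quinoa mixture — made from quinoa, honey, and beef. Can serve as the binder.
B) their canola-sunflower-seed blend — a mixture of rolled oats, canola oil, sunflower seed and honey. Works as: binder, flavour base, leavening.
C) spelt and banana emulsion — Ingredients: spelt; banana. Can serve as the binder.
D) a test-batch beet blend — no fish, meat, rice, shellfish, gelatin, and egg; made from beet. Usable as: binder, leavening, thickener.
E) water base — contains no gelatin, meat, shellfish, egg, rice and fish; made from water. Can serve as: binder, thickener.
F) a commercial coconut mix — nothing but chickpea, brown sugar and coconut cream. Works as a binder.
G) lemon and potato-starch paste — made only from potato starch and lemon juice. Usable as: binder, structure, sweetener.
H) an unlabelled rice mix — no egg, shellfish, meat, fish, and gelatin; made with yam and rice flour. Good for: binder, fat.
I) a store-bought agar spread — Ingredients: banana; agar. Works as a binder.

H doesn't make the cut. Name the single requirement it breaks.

usable as a binder: satisfied
vegetarian: satisfied
rice-free: has rice flour — fails
egg-free: satisfied

rice-free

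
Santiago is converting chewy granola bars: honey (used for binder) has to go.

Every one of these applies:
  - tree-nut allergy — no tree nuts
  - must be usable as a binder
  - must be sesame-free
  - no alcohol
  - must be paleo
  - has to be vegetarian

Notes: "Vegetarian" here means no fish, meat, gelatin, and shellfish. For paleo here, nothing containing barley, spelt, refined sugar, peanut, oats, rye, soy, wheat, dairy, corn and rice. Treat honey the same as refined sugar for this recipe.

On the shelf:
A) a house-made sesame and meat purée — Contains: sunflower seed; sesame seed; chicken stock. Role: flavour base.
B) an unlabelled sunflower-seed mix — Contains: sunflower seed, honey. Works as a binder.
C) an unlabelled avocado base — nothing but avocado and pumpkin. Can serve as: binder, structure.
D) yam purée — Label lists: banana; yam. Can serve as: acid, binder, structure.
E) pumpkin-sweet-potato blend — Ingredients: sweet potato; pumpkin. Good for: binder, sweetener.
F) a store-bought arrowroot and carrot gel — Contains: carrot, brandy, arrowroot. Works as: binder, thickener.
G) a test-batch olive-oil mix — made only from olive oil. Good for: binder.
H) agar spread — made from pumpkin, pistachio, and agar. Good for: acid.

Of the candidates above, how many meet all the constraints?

A: not usable as a binder; has chicken stock, so not vegetarian (and 1 more) — reject
B: has honey, so not paleo — reject
C: works as a binder, vegetarian, no sesame — OK
D: all constraints satisfied — valid
E: only pumpkin and sweet potato; none excluded — valid
F: has brandy, so not alcohol-free — out
G: only olive oil; none excluded — keep
H: not usable as a binder; has pistachio, so not tree-nut-free — reject

4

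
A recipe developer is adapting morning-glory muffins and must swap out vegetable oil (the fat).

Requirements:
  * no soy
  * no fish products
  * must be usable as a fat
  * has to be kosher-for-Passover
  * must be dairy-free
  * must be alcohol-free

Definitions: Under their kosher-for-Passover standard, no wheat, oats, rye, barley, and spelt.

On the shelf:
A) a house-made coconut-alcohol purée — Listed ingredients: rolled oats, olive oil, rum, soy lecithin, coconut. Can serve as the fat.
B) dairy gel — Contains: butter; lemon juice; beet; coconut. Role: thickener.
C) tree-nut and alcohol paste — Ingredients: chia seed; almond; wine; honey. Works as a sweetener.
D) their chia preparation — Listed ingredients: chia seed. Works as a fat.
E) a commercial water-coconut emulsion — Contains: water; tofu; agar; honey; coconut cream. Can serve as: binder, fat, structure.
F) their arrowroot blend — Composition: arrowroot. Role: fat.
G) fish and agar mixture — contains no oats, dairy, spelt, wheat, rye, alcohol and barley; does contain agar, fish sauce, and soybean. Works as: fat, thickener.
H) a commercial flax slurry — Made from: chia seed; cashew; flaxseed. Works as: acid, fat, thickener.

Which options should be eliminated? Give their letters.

A: has rolled oats, so not kosher-for-Passover; has rum, so not alcohol-free (and 1 more) — out
B: not usable as a fat; has butter, so not dairy-free — reject
C: not usable as a fat; has wine, so not alcohol-free — no
D: nothing on the exclusion list — keep
E: has tofu, so not soy-free — out
F: all constraints satisfied — keep
G: has soybean, so not soy-free; has fish sauce, so not fish-free — reject
H: only cashew, chia seed, and flaxseed; none excluded — valid

A, B, C, E, G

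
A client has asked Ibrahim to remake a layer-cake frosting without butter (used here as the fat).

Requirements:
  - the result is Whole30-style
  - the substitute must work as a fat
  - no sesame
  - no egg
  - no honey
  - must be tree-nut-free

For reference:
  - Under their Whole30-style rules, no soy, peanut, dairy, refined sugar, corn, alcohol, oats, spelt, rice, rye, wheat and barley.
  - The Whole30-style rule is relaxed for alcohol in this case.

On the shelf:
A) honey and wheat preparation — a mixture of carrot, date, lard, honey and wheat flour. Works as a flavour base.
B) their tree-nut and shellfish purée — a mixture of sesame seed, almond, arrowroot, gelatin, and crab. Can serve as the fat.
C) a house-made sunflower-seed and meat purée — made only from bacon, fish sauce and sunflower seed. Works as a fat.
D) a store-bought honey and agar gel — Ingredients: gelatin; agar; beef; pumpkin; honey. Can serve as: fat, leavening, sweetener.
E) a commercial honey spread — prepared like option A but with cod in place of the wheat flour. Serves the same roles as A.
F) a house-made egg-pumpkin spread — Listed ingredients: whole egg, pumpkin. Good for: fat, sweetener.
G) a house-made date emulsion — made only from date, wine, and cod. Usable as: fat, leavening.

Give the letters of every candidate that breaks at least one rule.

A: not usable as a fat; has wheat flour, so not Whole30-style (and 1 more) — out
B: has almond, so not tree-nut-free; has sesame seed, so not sesame-free — out
C: no honey, Whole30-style — OK
D: has honey, so not honey-free — no
E: not usable as a fat; has honey, so not honey-free — out
F: has whole egg, so not egg-free — out
G: alcohol is permitted under the Whole30-style carve-out; nothing else excluded — valid

A, B, D, E, F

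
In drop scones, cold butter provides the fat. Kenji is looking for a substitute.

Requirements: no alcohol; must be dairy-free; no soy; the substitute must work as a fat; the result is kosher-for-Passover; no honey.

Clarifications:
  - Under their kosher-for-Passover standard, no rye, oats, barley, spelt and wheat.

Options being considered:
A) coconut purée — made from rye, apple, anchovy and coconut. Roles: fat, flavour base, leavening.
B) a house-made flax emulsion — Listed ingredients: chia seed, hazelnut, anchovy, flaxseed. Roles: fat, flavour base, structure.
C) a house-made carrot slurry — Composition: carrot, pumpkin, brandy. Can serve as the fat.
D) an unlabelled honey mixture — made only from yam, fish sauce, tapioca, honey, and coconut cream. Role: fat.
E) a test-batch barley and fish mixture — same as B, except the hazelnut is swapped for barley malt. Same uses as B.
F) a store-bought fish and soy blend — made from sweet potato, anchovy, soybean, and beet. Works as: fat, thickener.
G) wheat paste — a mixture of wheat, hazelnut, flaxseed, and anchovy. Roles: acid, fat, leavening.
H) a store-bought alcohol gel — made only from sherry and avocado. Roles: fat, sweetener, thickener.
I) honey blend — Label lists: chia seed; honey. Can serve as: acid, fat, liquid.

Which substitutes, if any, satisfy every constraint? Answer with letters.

A: has rye, so not kosher-for-Passover — reject
B: nothing on the exclusion list — OK
C: has brandy, so not alcohol-free — reject
D: has honey, so not honey-free — reject
E: has barley malt, so not kosher-for-Passover — out
F: has soybean, so not soy-free — reject
G: has wheat, so not kosher-for-Passover — reject
H: has sherry, so not alcohol-free — out
I: has honey, so not honey-free — no

B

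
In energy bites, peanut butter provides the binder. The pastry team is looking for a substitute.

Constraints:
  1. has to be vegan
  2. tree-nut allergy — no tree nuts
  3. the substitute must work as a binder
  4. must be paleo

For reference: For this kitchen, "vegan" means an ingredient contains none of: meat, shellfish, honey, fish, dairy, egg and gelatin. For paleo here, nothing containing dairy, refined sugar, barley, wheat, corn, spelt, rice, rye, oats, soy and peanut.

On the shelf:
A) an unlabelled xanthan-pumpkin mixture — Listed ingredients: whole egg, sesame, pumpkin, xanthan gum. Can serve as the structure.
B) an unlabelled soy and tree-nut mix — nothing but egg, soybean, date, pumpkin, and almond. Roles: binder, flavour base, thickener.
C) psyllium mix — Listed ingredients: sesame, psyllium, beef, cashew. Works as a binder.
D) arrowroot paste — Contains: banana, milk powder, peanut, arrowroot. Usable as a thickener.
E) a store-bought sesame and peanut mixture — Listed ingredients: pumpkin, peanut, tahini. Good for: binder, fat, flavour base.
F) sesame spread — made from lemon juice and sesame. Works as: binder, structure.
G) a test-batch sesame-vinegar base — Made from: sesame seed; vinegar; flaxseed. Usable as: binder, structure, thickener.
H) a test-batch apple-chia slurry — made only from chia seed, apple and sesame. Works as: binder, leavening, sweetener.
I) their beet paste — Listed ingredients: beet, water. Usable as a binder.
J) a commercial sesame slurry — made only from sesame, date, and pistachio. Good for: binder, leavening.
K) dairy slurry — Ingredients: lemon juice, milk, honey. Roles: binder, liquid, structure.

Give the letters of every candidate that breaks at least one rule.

A: not usable as a binder; has whole egg, so not vegan — out
B: has egg, so not vegan; has soybean, so not paleo (and 1 more) — out
C: has beef, so not vegan; has cashew, so not tree-nut-free — no
D: not usable as a binder; has milk powder, so not vegan (and 1 more) — no
E: has peanut, so not paleo — out
F: only sesame and lemon juice; none excluded — keep
G: all constraints satisfied — valid
H: nothing on the exclusion list — valid
I: all constraints satisfied — OK
J: has pistachio, so not tree-nut-free — no
K: has milk, so not vegan; has milk, so not paleo — out

A, B, C, D, E, J, K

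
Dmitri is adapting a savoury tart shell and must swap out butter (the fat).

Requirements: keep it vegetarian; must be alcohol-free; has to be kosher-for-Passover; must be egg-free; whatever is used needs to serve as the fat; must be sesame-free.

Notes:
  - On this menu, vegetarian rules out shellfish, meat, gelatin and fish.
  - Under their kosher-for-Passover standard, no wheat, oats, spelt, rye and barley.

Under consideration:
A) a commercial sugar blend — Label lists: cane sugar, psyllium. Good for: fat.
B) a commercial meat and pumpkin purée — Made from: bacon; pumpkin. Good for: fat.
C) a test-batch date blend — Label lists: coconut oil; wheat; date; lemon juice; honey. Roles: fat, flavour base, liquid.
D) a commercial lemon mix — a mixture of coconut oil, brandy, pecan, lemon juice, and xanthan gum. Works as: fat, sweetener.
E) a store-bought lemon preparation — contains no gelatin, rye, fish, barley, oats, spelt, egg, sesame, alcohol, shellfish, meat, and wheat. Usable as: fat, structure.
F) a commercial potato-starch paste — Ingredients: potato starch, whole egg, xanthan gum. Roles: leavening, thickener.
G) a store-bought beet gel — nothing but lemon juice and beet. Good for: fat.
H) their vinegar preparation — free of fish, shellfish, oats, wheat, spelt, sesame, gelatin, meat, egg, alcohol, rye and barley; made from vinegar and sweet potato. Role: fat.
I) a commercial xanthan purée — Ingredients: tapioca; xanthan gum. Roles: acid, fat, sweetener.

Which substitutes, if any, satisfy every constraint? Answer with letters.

A, E, G, H, I

A: nothing on the exclusion list — OK
B: has bacon, so not vegetarian — no
C: has wheat, so not kosher-for-Passover — reject
D: has brandy, so not alcohol-free — out
E: every rule checks out — valid
F: not usable as a fat; has whole egg, so not egg-free — no
G: all constraints satisfied — OK
H: works as a fat, no alcohol, no sesame — valid
I: only xanthan gum and tapioca; none excluded — keep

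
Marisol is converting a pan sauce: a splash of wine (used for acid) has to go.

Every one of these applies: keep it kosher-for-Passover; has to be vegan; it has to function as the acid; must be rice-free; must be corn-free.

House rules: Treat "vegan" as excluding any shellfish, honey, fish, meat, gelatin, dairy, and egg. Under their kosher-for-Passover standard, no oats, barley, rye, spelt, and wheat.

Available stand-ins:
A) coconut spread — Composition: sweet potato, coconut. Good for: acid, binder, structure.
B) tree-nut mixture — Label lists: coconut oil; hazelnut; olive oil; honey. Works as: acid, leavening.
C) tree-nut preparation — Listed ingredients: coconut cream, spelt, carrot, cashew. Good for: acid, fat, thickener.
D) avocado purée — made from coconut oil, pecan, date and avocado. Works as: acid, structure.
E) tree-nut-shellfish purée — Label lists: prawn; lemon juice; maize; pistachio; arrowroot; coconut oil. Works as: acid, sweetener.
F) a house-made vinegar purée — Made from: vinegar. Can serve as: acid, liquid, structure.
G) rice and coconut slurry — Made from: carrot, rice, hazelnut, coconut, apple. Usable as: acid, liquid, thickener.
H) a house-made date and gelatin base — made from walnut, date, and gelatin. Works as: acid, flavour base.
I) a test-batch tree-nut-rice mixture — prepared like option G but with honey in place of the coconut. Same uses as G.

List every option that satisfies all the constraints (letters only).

A: all constraints satisfied — valid
B: has honey, so not vegan — out
C: has spelt, so not kosher-for-Passover — out
D: vegan, no corn — keep
E: has prawn, so not vegan; has maize, so not corn-free — out
F: only vinegar; none excluded — valid
G: has rice, so not rice-free — no
H: has gelatin, so not vegan — no
I: has honey, so not vegan; has rice, so not rice-free — reject

A, D, F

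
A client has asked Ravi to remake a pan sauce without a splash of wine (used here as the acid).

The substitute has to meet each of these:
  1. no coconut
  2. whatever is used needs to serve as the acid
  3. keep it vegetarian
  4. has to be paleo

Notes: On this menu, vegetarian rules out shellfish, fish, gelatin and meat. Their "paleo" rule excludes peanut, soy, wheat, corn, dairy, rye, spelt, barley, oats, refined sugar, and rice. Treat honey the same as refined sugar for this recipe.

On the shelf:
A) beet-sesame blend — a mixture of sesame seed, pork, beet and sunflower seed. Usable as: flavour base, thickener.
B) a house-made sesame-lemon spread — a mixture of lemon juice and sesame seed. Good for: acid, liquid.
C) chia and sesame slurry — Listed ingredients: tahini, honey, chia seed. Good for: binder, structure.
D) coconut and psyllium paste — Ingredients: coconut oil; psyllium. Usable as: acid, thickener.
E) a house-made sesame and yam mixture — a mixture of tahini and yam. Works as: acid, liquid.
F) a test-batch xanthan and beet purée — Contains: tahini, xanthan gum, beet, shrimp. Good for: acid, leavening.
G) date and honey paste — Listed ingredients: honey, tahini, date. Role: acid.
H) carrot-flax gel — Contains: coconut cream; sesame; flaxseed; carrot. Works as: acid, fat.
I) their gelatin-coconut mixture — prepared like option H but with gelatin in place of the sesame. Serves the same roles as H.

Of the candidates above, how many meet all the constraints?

2

A: not usable as an acid; has pork, so not vegetarian — out
B: works as an acid, paleo, no coconut — keep
C: not usable as an acid; has honey, so not paleo — reject
D: has coconut oil, so not coconut-free — no
E: works as an acid, no coconut, paleo — valid
F: has shrimp, so not vegetarian — reject
G: has honey, so not paleo — out
H: has coconut cream, so not coconut-free — out
I: has gelatin, so not vegetarian; has coconut cream, so not coconut-free — out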